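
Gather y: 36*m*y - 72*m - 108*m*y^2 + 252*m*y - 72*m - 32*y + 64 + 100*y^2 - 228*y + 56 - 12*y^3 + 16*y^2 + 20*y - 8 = -144*m - 12*y^3 + y^2*(116 - 108*m) + y*(288*m - 240) + 112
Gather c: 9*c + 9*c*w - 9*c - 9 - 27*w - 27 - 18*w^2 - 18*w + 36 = 9*c*w - 18*w^2 - 45*w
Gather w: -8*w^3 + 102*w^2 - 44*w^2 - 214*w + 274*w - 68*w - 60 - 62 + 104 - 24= -8*w^3 + 58*w^2 - 8*w - 42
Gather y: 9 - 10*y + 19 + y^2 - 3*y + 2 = y^2 - 13*y + 30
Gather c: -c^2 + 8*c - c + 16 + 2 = -c^2 + 7*c + 18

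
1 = 1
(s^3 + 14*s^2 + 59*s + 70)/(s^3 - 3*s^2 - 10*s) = (s^2 + 12*s + 35)/(s*(s - 5))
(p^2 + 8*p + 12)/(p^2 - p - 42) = (p + 2)/(p - 7)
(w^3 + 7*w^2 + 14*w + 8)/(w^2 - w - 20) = (w^2 + 3*w + 2)/(w - 5)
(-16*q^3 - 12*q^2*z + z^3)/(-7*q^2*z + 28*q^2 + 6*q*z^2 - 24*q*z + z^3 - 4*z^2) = (16*q^3 + 12*q^2*z - z^3)/(7*q^2*z - 28*q^2 - 6*q*z^2 + 24*q*z - z^3 + 4*z^2)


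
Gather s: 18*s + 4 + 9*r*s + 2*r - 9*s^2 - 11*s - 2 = 2*r - 9*s^2 + s*(9*r + 7) + 2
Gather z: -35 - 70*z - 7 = -70*z - 42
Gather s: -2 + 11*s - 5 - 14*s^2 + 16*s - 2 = -14*s^2 + 27*s - 9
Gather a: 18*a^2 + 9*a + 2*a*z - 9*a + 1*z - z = 18*a^2 + 2*a*z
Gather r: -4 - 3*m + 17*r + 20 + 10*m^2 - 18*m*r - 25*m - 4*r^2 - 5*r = 10*m^2 - 28*m - 4*r^2 + r*(12 - 18*m) + 16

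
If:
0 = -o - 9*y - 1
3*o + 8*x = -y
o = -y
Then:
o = 1/8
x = -1/32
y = -1/8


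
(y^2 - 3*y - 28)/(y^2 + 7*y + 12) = (y - 7)/(y + 3)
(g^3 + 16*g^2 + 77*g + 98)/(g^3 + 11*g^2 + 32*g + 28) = (g + 7)/(g + 2)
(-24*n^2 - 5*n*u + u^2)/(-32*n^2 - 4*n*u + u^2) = (3*n + u)/(4*n + u)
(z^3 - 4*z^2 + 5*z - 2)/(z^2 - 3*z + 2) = z - 1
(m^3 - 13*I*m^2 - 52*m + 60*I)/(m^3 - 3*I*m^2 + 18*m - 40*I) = (m - 6*I)/(m + 4*I)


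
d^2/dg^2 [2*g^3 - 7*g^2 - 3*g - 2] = 12*g - 14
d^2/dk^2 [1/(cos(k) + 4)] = (sin(k)^2 + 4*cos(k) + 1)/(cos(k) + 4)^3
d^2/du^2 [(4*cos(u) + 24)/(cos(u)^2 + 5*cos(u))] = 4*(-19*sin(u)^4/cos(u)^3 + sin(u)^2 - 89 - 152/cos(u) + 180/cos(u)^2 + 319/cos(u)^3)/(cos(u) + 5)^3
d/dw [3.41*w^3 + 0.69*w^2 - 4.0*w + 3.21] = 10.23*w^2 + 1.38*w - 4.0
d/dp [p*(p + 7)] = 2*p + 7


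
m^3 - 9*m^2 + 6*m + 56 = (m - 7)*(m - 4)*(m + 2)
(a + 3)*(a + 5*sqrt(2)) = a^2 + 3*a + 5*sqrt(2)*a + 15*sqrt(2)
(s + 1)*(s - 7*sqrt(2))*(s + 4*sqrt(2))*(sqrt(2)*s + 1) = sqrt(2)*s^4 - 5*s^3 + sqrt(2)*s^3 - 59*sqrt(2)*s^2 - 5*s^2 - 59*sqrt(2)*s - 56*s - 56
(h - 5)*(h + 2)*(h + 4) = h^3 + h^2 - 22*h - 40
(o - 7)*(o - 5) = o^2 - 12*o + 35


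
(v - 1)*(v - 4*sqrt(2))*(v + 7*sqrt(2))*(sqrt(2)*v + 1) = sqrt(2)*v^4 - sqrt(2)*v^3 + 7*v^3 - 53*sqrt(2)*v^2 - 7*v^2 - 56*v + 53*sqrt(2)*v + 56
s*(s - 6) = s^2 - 6*s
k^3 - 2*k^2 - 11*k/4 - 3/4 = (k - 3)*(k + 1/2)^2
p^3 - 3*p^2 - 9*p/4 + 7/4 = (p - 7/2)*(p - 1/2)*(p + 1)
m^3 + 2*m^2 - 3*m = m*(m - 1)*(m + 3)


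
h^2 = h^2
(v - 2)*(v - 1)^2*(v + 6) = v^4 + 2*v^3 - 19*v^2 + 28*v - 12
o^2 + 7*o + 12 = (o + 3)*(o + 4)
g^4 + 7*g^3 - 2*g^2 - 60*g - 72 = (g - 3)*(g + 2)^2*(g + 6)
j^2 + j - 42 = (j - 6)*(j + 7)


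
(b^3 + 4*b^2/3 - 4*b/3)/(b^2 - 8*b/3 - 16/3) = b*(-3*b^2 - 4*b + 4)/(-3*b^2 + 8*b + 16)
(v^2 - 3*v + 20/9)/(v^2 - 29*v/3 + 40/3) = (v - 4/3)/(v - 8)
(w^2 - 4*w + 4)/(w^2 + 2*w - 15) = (w^2 - 4*w + 4)/(w^2 + 2*w - 15)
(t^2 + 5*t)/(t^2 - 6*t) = (t + 5)/(t - 6)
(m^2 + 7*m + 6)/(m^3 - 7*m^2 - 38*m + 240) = (m + 1)/(m^2 - 13*m + 40)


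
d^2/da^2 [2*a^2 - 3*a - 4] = 4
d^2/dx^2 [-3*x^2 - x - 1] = -6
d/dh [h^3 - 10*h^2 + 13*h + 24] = 3*h^2 - 20*h + 13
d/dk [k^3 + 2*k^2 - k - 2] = 3*k^2 + 4*k - 1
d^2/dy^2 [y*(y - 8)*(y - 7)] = 6*y - 30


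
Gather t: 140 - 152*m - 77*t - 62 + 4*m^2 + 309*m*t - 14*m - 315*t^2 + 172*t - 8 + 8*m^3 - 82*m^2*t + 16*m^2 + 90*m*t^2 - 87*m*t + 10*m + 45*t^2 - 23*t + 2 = 8*m^3 + 20*m^2 - 156*m + t^2*(90*m - 270) + t*(-82*m^2 + 222*m + 72) + 72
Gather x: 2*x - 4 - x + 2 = x - 2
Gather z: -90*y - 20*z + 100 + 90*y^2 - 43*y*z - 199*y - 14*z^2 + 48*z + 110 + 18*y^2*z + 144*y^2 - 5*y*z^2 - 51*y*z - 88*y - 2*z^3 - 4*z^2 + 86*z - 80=234*y^2 - 377*y - 2*z^3 + z^2*(-5*y - 18) + z*(18*y^2 - 94*y + 114) + 130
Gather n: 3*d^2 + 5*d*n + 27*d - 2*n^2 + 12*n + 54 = 3*d^2 + 27*d - 2*n^2 + n*(5*d + 12) + 54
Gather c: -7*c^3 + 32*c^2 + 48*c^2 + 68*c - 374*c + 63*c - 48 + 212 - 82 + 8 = -7*c^3 + 80*c^2 - 243*c + 90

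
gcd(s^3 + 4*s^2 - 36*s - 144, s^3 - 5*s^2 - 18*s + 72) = s^2 - 2*s - 24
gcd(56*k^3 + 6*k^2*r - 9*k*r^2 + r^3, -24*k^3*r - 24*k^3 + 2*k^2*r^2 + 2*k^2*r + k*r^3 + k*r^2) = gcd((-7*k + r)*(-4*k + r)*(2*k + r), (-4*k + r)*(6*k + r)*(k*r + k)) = -4*k + r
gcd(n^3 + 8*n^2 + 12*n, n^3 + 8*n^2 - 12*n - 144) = n + 6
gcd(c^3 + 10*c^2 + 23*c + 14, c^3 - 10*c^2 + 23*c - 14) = 1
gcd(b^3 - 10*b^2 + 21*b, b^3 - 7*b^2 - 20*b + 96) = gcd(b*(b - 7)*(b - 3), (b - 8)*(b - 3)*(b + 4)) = b - 3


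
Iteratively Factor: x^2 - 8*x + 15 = (x - 5)*(x - 3)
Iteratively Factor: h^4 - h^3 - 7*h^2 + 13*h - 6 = (h + 3)*(h^3 - 4*h^2 + 5*h - 2) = (h - 2)*(h + 3)*(h^2 - 2*h + 1) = (h - 2)*(h - 1)*(h + 3)*(h - 1)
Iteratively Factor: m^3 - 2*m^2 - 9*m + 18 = (m - 3)*(m^2 + m - 6) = (m - 3)*(m + 3)*(m - 2)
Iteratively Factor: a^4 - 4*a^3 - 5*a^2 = (a - 5)*(a^3 + a^2) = a*(a - 5)*(a^2 + a) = a*(a - 5)*(a + 1)*(a)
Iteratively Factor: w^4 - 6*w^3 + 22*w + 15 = (w - 3)*(w^3 - 3*w^2 - 9*w - 5) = (w - 3)*(w + 1)*(w^2 - 4*w - 5) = (w - 3)*(w + 1)^2*(w - 5)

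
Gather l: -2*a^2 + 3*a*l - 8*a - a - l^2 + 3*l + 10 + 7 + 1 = -2*a^2 - 9*a - l^2 + l*(3*a + 3) + 18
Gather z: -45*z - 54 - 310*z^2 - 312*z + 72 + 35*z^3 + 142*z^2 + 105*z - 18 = 35*z^3 - 168*z^2 - 252*z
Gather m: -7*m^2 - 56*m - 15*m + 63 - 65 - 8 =-7*m^2 - 71*m - 10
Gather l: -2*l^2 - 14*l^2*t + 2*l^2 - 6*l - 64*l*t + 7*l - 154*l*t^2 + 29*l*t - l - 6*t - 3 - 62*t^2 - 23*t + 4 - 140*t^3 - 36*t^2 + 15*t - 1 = -14*l^2*t + l*(-154*t^2 - 35*t) - 140*t^3 - 98*t^2 - 14*t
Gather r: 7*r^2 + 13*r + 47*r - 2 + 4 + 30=7*r^2 + 60*r + 32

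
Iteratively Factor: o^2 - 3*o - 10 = (o - 5)*(o + 2)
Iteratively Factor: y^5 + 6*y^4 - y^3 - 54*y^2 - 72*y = (y + 2)*(y^4 + 4*y^3 - 9*y^2 - 36*y) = (y - 3)*(y + 2)*(y^3 + 7*y^2 + 12*y) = (y - 3)*(y + 2)*(y + 4)*(y^2 + 3*y) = y*(y - 3)*(y + 2)*(y + 4)*(y + 3)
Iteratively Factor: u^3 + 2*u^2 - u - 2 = (u + 2)*(u^2 - 1) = (u - 1)*(u + 2)*(u + 1)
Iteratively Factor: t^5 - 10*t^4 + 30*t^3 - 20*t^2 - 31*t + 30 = (t + 1)*(t^4 - 11*t^3 + 41*t^2 - 61*t + 30) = (t - 2)*(t + 1)*(t^3 - 9*t^2 + 23*t - 15) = (t - 2)*(t - 1)*(t + 1)*(t^2 - 8*t + 15) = (t - 5)*(t - 2)*(t - 1)*(t + 1)*(t - 3)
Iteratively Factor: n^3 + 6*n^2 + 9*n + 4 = (n + 1)*(n^2 + 5*n + 4) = (n + 1)*(n + 4)*(n + 1)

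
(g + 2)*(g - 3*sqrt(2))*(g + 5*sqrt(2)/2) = g^3 - sqrt(2)*g^2/2 + 2*g^2 - 15*g - sqrt(2)*g - 30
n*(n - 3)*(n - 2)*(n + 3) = n^4 - 2*n^3 - 9*n^2 + 18*n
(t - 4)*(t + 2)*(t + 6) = t^3 + 4*t^2 - 20*t - 48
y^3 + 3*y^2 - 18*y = y*(y - 3)*(y + 6)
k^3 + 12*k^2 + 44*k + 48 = (k + 2)*(k + 4)*(k + 6)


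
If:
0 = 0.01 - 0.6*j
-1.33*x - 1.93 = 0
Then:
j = 0.02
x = -1.45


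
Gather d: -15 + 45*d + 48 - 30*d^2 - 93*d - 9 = -30*d^2 - 48*d + 24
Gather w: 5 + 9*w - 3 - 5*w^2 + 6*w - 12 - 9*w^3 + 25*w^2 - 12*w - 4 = -9*w^3 + 20*w^2 + 3*w - 14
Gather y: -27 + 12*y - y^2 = -y^2 + 12*y - 27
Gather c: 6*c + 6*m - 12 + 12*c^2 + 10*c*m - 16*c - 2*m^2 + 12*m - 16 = 12*c^2 + c*(10*m - 10) - 2*m^2 + 18*m - 28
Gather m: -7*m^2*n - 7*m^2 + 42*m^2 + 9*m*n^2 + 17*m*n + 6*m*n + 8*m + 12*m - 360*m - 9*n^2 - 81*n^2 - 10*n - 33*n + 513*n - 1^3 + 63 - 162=m^2*(35 - 7*n) + m*(9*n^2 + 23*n - 340) - 90*n^2 + 470*n - 100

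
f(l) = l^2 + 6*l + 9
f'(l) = 2*l + 6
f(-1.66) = 1.80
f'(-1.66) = 2.68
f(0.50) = 12.25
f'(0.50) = 7.00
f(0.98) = 15.84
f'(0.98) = 7.96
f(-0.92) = 4.33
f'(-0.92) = 4.16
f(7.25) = 105.06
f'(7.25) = 20.50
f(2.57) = 31.02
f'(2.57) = 11.14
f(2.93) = 35.16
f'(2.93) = 11.86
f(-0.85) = 4.62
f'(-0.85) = 4.30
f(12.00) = 225.00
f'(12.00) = 30.00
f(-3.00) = 0.00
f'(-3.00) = 0.00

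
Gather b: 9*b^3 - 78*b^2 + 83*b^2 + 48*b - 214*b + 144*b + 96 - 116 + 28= 9*b^3 + 5*b^2 - 22*b + 8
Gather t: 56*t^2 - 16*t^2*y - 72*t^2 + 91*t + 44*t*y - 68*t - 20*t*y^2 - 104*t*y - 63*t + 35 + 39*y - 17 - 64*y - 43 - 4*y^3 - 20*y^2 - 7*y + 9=t^2*(-16*y - 16) + t*(-20*y^2 - 60*y - 40) - 4*y^3 - 20*y^2 - 32*y - 16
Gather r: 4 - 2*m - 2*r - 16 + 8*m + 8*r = 6*m + 6*r - 12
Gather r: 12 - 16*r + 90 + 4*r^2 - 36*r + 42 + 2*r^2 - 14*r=6*r^2 - 66*r + 144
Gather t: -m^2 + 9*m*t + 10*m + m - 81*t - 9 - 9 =-m^2 + 11*m + t*(9*m - 81) - 18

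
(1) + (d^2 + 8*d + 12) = d^2 + 8*d + 13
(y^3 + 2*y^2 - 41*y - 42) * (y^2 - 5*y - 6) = y^5 - 3*y^4 - 57*y^3 + 151*y^2 + 456*y + 252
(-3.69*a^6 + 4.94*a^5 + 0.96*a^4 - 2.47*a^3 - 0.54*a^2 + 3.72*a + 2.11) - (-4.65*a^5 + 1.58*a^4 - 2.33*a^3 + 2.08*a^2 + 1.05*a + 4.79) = -3.69*a^6 + 9.59*a^5 - 0.62*a^4 - 0.14*a^3 - 2.62*a^2 + 2.67*a - 2.68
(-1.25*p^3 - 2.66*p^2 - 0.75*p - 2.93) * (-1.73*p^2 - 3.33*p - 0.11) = 2.1625*p^5 + 8.7643*p^4 + 10.2928*p^3 + 7.859*p^2 + 9.8394*p + 0.3223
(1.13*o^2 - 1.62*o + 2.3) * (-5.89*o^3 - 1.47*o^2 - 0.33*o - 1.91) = -6.6557*o^5 + 7.8807*o^4 - 11.5385*o^3 - 5.0047*o^2 + 2.3352*o - 4.393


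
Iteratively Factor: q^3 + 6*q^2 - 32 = (q + 4)*(q^2 + 2*q - 8) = (q - 2)*(q + 4)*(q + 4)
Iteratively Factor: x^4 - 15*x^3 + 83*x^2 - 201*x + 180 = (x - 3)*(x^3 - 12*x^2 + 47*x - 60) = (x - 4)*(x - 3)*(x^2 - 8*x + 15) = (x - 4)*(x - 3)^2*(x - 5)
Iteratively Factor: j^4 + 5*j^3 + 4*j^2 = (j)*(j^3 + 5*j^2 + 4*j) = j*(j + 4)*(j^2 + j) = j^2*(j + 4)*(j + 1)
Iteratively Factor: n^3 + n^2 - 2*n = (n + 2)*(n^2 - n) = (n - 1)*(n + 2)*(n)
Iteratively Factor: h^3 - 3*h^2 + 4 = (h - 2)*(h^2 - h - 2) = (h - 2)^2*(h + 1)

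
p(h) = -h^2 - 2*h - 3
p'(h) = -2*h - 2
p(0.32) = -3.74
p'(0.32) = -2.64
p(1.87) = -10.24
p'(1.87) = -5.74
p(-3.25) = -7.06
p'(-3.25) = 4.50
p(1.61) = -8.81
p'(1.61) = -5.22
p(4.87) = -36.46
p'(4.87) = -11.74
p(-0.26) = -2.55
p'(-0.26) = -1.48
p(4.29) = -29.98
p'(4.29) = -10.58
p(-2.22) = -3.49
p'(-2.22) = 2.44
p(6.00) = -51.00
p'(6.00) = -14.00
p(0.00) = -3.00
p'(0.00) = -2.00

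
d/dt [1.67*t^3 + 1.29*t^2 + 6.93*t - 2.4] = 5.01*t^2 + 2.58*t + 6.93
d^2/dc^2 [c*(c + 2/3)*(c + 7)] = 6*c + 46/3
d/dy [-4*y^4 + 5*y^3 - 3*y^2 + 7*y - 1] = -16*y^3 + 15*y^2 - 6*y + 7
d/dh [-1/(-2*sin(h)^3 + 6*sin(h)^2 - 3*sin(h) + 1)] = 3*(4*sin(h) + cos(2*h) - 2)*cos(h)/(2*sin(h)^3 - 6*sin(h)^2 + 3*sin(h) - 1)^2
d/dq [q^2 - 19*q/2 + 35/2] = 2*q - 19/2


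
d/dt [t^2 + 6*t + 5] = 2*t + 6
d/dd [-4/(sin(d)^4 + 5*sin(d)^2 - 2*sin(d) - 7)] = 8*(2*sin(d)^3 + 5*sin(d) - 1)*cos(d)/(sin(d)^4 + 5*sin(d)^2 - 2*sin(d) - 7)^2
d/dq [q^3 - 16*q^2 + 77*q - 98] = 3*q^2 - 32*q + 77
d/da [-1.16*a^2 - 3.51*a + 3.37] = -2.32*a - 3.51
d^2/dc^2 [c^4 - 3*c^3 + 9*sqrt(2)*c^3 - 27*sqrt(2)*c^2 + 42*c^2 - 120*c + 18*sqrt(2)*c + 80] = 12*c^2 - 18*c + 54*sqrt(2)*c - 54*sqrt(2) + 84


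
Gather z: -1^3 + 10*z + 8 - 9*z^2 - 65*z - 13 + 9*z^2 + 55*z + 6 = 0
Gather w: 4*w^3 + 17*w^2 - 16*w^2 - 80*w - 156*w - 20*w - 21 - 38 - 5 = 4*w^3 + w^2 - 256*w - 64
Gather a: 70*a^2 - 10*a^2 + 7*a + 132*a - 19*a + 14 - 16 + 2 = 60*a^2 + 120*a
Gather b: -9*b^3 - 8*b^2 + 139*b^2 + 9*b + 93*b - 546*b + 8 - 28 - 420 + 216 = -9*b^3 + 131*b^2 - 444*b - 224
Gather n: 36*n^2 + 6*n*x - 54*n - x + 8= 36*n^2 + n*(6*x - 54) - x + 8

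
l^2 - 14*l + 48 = (l - 8)*(l - 6)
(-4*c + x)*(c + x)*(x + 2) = -4*c^2*x - 8*c^2 - 3*c*x^2 - 6*c*x + x^3 + 2*x^2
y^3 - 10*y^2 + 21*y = y*(y - 7)*(y - 3)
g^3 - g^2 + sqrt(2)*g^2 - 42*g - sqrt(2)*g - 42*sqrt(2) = (g - 7)*(g + 6)*(g + sqrt(2))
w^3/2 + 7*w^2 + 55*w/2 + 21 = (w/2 + 1/2)*(w + 6)*(w + 7)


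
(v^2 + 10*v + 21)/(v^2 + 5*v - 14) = (v + 3)/(v - 2)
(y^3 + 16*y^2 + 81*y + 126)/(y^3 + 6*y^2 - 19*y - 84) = (y + 6)/(y - 4)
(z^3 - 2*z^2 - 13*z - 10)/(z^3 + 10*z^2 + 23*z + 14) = (z - 5)/(z + 7)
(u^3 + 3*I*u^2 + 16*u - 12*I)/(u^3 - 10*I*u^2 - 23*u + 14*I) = (u + 6*I)/(u - 7*I)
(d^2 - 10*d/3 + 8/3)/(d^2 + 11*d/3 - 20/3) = (d - 2)/(d + 5)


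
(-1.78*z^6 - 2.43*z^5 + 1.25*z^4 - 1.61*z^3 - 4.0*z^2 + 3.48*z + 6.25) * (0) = 0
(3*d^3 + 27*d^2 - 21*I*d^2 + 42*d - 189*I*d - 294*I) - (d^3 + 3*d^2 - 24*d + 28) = 2*d^3 + 24*d^2 - 21*I*d^2 + 66*d - 189*I*d - 28 - 294*I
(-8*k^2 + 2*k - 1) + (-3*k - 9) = -8*k^2 - k - 10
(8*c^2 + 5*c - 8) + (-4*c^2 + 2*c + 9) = 4*c^2 + 7*c + 1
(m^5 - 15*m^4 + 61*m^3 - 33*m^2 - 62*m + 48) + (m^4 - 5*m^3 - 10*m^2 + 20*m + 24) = m^5 - 14*m^4 + 56*m^3 - 43*m^2 - 42*m + 72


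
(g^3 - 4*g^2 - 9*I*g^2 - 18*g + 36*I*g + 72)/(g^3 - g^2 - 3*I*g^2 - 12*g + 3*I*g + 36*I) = (g - 6*I)/(g + 3)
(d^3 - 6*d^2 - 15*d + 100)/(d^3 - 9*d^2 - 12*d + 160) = (d - 5)/(d - 8)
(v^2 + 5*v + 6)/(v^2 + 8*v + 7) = (v^2 + 5*v + 6)/(v^2 + 8*v + 7)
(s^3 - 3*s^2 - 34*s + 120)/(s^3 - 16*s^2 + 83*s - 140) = (s + 6)/(s - 7)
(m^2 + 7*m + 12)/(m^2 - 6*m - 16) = (m^2 + 7*m + 12)/(m^2 - 6*m - 16)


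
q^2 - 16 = (q - 4)*(q + 4)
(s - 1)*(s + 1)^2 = s^3 + s^2 - s - 1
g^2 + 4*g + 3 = (g + 1)*(g + 3)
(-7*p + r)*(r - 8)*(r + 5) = -7*p*r^2 + 21*p*r + 280*p + r^3 - 3*r^2 - 40*r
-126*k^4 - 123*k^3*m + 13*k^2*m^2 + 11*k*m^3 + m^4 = (-3*k + m)*(k + m)*(6*k + m)*(7*k + m)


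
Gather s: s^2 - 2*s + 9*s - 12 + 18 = s^2 + 7*s + 6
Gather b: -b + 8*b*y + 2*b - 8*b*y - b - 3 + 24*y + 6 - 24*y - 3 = 0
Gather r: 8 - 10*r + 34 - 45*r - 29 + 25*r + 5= 18 - 30*r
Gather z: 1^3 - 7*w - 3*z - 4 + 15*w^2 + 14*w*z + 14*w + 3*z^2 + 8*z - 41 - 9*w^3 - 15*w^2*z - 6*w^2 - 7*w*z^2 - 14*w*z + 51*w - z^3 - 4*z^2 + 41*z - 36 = -9*w^3 + 9*w^2 + 58*w - z^3 + z^2*(-7*w - 1) + z*(46 - 15*w^2) - 80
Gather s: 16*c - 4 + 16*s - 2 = 16*c + 16*s - 6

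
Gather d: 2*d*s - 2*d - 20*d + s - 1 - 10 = d*(2*s - 22) + s - 11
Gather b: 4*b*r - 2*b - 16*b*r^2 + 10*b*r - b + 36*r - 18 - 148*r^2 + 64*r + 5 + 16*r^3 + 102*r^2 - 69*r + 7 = b*(-16*r^2 + 14*r - 3) + 16*r^3 - 46*r^2 + 31*r - 6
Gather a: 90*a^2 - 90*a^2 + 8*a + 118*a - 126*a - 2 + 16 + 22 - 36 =0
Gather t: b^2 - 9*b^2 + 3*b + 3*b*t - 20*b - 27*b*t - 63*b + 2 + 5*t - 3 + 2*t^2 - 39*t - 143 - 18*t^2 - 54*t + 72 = -8*b^2 - 80*b - 16*t^2 + t*(-24*b - 88) - 72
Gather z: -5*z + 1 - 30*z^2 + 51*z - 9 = -30*z^2 + 46*z - 8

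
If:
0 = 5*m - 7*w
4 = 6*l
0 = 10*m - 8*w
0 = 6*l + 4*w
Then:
No Solution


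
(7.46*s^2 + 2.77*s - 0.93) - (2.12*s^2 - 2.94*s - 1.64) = 5.34*s^2 + 5.71*s + 0.71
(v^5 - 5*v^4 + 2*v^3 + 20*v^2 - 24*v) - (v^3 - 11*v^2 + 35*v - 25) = v^5 - 5*v^4 + v^3 + 31*v^2 - 59*v + 25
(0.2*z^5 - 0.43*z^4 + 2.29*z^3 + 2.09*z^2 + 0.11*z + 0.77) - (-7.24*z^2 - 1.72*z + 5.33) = 0.2*z^5 - 0.43*z^4 + 2.29*z^3 + 9.33*z^2 + 1.83*z - 4.56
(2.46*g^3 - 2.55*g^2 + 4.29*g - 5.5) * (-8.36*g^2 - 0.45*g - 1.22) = -20.5656*g^5 + 20.211*g^4 - 37.7181*g^3 + 47.1605*g^2 - 2.7588*g + 6.71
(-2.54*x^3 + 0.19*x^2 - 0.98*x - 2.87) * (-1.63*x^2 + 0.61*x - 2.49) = 4.1402*x^5 - 1.8591*x^4 + 8.0379*x^3 + 3.6072*x^2 + 0.6895*x + 7.1463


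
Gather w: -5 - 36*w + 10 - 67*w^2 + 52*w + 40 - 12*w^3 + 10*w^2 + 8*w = -12*w^3 - 57*w^2 + 24*w + 45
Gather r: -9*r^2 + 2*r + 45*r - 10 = -9*r^2 + 47*r - 10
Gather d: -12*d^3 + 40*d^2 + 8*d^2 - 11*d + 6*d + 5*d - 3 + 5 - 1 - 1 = -12*d^3 + 48*d^2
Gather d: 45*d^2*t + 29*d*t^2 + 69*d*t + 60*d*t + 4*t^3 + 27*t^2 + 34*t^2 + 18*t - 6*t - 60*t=45*d^2*t + d*(29*t^2 + 129*t) + 4*t^3 + 61*t^2 - 48*t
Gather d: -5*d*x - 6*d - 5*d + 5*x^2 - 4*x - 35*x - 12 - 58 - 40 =d*(-5*x - 11) + 5*x^2 - 39*x - 110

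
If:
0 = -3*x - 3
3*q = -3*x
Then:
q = 1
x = -1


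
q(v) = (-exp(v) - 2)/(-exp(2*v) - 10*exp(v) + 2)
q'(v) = (-exp(v) - 2)*(2*exp(2*v) + 10*exp(v))/(-exp(2*v) - 10*exp(v) + 2)^2 - exp(v)/(-exp(2*v) - 10*exp(v) + 2)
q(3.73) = 0.02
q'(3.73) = -0.02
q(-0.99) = 1.28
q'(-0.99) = -2.55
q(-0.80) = 0.91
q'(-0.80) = -1.48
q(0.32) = 0.25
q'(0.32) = -0.22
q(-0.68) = 0.75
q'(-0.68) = -1.11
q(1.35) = 0.11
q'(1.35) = -0.08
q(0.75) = 0.17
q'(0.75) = -0.13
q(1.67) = 0.09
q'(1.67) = -0.06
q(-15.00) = -1.00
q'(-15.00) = 0.00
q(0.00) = 0.33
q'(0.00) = -0.33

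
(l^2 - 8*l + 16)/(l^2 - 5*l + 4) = (l - 4)/(l - 1)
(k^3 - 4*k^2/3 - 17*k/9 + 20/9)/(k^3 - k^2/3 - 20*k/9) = (k - 1)/k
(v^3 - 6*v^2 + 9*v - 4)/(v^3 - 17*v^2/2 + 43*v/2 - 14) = 2*(v - 1)/(2*v - 7)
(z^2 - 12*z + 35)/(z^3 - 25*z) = (z - 7)/(z*(z + 5))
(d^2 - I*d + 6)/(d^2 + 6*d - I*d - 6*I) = (d^2 - I*d + 6)/(d^2 + d*(6 - I) - 6*I)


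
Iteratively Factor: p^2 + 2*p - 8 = (p - 2)*(p + 4)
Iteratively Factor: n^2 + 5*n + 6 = (n + 2)*(n + 3)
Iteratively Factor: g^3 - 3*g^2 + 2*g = (g)*(g^2 - 3*g + 2) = g*(g - 1)*(g - 2)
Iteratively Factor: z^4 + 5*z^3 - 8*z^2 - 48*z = (z + 4)*(z^3 + z^2 - 12*z) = z*(z + 4)*(z^2 + z - 12) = z*(z - 3)*(z + 4)*(z + 4)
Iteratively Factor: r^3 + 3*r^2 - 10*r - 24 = (r - 3)*(r^2 + 6*r + 8) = (r - 3)*(r + 4)*(r + 2)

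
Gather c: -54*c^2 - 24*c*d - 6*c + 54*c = -54*c^2 + c*(48 - 24*d)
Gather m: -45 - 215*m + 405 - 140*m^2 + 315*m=-140*m^2 + 100*m + 360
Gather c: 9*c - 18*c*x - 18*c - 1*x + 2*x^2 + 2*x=c*(-18*x - 9) + 2*x^2 + x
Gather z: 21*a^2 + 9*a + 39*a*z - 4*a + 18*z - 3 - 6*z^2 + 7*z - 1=21*a^2 + 5*a - 6*z^2 + z*(39*a + 25) - 4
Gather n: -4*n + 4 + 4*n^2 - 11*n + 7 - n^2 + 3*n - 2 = 3*n^2 - 12*n + 9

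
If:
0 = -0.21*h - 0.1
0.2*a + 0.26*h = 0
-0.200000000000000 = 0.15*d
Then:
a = 0.62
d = -1.33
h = -0.48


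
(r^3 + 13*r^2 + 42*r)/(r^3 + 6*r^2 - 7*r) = (r + 6)/(r - 1)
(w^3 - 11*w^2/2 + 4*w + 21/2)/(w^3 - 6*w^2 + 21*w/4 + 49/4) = 2*(w - 3)/(2*w - 7)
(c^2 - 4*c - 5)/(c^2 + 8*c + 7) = (c - 5)/(c + 7)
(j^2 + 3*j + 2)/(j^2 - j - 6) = (j + 1)/(j - 3)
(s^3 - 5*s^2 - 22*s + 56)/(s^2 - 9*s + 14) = s + 4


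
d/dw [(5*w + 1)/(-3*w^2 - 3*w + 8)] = (15*w^2 + 6*w + 43)/(9*w^4 + 18*w^3 - 39*w^2 - 48*w + 64)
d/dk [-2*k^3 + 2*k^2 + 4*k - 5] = -6*k^2 + 4*k + 4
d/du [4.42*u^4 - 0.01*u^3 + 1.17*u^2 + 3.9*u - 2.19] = 17.68*u^3 - 0.03*u^2 + 2.34*u + 3.9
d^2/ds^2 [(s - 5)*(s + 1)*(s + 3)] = 6*s - 2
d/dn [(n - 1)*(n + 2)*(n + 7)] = 3*n^2 + 16*n + 5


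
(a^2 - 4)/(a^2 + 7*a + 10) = (a - 2)/(a + 5)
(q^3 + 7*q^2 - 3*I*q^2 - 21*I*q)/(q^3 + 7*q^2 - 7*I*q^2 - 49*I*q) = (q - 3*I)/(q - 7*I)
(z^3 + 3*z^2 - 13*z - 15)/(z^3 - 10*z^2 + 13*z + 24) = (z + 5)/(z - 8)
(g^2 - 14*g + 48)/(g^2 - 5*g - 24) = (g - 6)/(g + 3)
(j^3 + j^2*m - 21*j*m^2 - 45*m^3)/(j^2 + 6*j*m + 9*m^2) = j - 5*m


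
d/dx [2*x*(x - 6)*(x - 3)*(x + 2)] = 8*x^3 - 42*x^2 + 72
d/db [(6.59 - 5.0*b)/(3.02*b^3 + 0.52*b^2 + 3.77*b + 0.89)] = (30.2*b^3 - 57.1054*b^2 - 6.8536*b - 29.2943)/(9.1204*b^6 + 3.1408*b^5 + 23.0412*b^4 + 9.2964*b^3 + 15.1385*b^2 + 6.7106*b + 0.7921)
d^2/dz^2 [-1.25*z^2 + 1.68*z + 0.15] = -2.50000000000000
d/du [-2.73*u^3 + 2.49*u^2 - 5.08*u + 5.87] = -8.19*u^2 + 4.98*u - 5.08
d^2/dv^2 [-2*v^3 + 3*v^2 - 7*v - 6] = 6 - 12*v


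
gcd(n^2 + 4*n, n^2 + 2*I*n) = n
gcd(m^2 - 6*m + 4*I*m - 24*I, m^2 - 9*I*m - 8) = 1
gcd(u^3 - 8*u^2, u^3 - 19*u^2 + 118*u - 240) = u - 8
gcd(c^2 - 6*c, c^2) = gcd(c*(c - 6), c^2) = c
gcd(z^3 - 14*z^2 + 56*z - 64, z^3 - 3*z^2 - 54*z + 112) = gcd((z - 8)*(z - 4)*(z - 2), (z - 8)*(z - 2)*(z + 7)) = z^2 - 10*z + 16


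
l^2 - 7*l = l*(l - 7)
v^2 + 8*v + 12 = (v + 2)*(v + 6)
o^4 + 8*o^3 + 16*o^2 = o^2*(o + 4)^2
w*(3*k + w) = 3*k*w + w^2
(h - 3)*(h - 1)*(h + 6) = h^3 + 2*h^2 - 21*h + 18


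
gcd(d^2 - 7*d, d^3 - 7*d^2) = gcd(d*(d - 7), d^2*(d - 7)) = d^2 - 7*d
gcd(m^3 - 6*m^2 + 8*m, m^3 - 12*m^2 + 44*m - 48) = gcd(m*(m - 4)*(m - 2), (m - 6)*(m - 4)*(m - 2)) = m^2 - 6*m + 8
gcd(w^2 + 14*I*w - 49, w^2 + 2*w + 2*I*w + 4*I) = 1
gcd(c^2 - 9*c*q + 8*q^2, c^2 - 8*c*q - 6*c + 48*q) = -c + 8*q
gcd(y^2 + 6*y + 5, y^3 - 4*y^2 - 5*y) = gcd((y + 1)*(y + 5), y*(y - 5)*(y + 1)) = y + 1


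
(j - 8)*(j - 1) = j^2 - 9*j + 8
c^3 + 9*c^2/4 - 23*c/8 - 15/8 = (c - 5/4)*(c + 1/2)*(c + 3)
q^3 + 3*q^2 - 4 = (q - 1)*(q + 2)^2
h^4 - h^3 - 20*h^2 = h^2*(h - 5)*(h + 4)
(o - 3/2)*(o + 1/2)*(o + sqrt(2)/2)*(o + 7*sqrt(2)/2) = o^4 - o^3 + 4*sqrt(2)*o^3 - 4*sqrt(2)*o^2 + 11*o^2/4 - 3*sqrt(2)*o - 7*o/2 - 21/8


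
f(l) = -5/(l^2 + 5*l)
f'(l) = -5*(-2*l - 5)/(l^2 + 5*l)^2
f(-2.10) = 0.82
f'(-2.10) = 0.11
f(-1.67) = 0.90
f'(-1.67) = 0.27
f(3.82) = -0.15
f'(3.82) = 0.06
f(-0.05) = 20.20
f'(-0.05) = 399.96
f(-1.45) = 0.97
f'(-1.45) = 0.40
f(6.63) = -0.06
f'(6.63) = 0.02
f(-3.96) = 1.21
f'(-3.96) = -0.86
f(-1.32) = 1.03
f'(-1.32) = 0.50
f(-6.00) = -0.83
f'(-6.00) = -0.97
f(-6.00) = -0.83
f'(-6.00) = -0.97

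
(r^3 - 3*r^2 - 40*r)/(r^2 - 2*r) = (r^2 - 3*r - 40)/(r - 2)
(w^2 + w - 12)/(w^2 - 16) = (w - 3)/(w - 4)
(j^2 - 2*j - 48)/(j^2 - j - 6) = (-j^2 + 2*j + 48)/(-j^2 + j + 6)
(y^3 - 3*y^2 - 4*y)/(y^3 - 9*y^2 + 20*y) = (y + 1)/(y - 5)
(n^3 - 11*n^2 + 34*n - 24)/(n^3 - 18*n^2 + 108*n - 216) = (n^2 - 5*n + 4)/(n^2 - 12*n + 36)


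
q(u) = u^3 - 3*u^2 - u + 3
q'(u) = 3*u^2 - 6*u - 1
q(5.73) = 86.90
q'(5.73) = 63.12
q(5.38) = 66.51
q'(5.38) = 53.55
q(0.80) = 0.79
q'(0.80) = -3.88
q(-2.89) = -43.30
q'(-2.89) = 41.40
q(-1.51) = -5.77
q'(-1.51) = 14.90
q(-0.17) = 3.08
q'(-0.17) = 0.11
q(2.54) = -2.51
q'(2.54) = 3.11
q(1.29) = -1.14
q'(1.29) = -3.75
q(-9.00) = -960.00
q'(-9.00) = 296.00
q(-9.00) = -960.00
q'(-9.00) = 296.00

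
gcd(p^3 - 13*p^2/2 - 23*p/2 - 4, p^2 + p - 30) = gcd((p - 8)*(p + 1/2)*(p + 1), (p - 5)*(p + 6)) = 1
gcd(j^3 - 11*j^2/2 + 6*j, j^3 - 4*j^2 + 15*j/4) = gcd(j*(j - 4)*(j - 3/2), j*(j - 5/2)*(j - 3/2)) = j^2 - 3*j/2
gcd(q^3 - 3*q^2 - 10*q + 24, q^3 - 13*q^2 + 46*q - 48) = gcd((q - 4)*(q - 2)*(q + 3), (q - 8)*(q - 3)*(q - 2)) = q - 2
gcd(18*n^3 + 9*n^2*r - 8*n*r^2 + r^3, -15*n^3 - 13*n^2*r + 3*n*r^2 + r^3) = -3*n^2 - 2*n*r + r^2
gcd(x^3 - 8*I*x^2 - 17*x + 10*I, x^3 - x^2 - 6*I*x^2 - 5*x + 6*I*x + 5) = x^2 - 6*I*x - 5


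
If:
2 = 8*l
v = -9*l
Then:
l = 1/4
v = -9/4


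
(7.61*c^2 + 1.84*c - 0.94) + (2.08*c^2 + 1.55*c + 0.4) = 9.69*c^2 + 3.39*c - 0.54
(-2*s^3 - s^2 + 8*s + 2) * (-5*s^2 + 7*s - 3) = 10*s^5 - 9*s^4 - 41*s^3 + 49*s^2 - 10*s - 6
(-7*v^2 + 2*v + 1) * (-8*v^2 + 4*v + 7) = 56*v^4 - 44*v^3 - 49*v^2 + 18*v + 7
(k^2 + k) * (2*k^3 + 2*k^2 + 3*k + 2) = 2*k^5 + 4*k^4 + 5*k^3 + 5*k^2 + 2*k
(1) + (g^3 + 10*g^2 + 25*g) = g^3 + 10*g^2 + 25*g + 1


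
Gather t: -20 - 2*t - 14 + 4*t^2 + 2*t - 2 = 4*t^2 - 36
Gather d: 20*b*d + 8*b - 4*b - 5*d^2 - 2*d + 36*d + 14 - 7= 4*b - 5*d^2 + d*(20*b + 34) + 7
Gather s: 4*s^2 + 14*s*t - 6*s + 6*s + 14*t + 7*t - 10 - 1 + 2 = 4*s^2 + 14*s*t + 21*t - 9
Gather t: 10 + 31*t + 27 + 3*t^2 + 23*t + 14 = 3*t^2 + 54*t + 51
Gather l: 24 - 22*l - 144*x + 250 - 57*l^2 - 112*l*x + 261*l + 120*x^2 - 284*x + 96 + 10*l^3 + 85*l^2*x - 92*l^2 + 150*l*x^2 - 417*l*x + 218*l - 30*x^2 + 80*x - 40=10*l^3 + l^2*(85*x - 149) + l*(150*x^2 - 529*x + 457) + 90*x^2 - 348*x + 330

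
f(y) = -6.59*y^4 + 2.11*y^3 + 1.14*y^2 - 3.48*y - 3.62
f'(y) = -26.36*y^3 + 6.33*y^2 + 2.28*y - 3.48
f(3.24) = -657.38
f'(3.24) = -826.21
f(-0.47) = -2.27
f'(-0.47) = -0.42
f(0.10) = -3.96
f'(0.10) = -3.22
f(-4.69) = -3368.32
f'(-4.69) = 2844.40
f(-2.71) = -383.25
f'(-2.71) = 561.46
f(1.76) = -57.94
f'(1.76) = -123.57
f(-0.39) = -2.37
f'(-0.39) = -1.84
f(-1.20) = -15.11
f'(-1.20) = 48.45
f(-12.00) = -140094.02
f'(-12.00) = 46430.76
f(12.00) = -132885.38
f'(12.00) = -44614.68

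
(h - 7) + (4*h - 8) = 5*h - 15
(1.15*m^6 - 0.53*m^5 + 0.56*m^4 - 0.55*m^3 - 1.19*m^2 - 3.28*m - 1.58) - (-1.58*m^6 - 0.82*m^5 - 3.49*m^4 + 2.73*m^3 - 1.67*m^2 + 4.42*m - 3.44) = 2.73*m^6 + 0.29*m^5 + 4.05*m^4 - 3.28*m^3 + 0.48*m^2 - 7.7*m + 1.86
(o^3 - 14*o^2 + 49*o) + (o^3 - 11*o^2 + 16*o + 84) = 2*o^3 - 25*o^2 + 65*o + 84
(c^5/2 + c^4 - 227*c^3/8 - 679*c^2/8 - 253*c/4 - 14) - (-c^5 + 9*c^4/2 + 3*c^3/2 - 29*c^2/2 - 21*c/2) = 3*c^5/2 - 7*c^4/2 - 239*c^3/8 - 563*c^2/8 - 211*c/4 - 14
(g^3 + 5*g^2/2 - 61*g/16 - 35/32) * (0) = 0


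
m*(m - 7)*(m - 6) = m^3 - 13*m^2 + 42*m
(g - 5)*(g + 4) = g^2 - g - 20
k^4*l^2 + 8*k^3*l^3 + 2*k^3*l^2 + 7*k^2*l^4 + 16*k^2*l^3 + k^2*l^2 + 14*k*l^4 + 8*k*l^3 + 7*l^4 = (k + l)*(k + 7*l)*(k*l + l)^2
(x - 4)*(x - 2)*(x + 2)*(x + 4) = x^4 - 20*x^2 + 64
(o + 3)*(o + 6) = o^2 + 9*o + 18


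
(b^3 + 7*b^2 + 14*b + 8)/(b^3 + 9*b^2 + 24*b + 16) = (b + 2)/(b + 4)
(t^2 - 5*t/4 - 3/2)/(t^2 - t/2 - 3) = (4*t + 3)/(2*(2*t + 3))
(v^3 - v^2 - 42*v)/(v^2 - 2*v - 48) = v*(v - 7)/(v - 8)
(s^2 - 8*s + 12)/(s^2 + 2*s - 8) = (s - 6)/(s + 4)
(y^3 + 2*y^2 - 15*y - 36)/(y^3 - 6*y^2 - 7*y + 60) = (y + 3)/(y - 5)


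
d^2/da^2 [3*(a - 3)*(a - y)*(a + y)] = 18*a - 18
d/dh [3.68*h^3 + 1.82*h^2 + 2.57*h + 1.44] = 11.04*h^2 + 3.64*h + 2.57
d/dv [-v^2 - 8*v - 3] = -2*v - 8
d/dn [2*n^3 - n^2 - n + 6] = 6*n^2 - 2*n - 1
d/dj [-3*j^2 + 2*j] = 2 - 6*j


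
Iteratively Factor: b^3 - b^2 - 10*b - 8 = (b + 2)*(b^2 - 3*b - 4) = (b - 4)*(b + 2)*(b + 1)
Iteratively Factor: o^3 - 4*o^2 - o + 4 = (o - 1)*(o^2 - 3*o - 4) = (o - 1)*(o + 1)*(o - 4)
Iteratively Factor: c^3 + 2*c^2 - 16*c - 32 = (c - 4)*(c^2 + 6*c + 8) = (c - 4)*(c + 4)*(c + 2)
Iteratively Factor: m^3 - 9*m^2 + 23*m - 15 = (m - 1)*(m^2 - 8*m + 15) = (m - 3)*(m - 1)*(m - 5)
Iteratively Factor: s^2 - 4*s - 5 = (s - 5)*(s + 1)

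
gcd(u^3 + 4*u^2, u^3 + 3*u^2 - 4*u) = u^2 + 4*u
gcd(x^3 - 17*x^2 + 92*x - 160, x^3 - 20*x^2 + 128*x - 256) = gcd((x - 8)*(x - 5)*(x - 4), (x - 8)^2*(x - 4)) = x^2 - 12*x + 32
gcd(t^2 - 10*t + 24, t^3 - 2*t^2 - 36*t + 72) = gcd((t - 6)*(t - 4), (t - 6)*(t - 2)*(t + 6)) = t - 6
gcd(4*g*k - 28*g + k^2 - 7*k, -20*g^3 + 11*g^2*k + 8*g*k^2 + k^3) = 4*g + k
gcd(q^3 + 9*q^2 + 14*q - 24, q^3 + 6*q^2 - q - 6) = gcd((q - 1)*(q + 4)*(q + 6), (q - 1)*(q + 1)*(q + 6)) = q^2 + 5*q - 6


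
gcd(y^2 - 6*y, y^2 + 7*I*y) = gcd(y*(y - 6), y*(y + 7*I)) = y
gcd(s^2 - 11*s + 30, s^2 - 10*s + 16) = 1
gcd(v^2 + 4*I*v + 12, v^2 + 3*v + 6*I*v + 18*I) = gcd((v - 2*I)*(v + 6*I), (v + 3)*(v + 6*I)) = v + 6*I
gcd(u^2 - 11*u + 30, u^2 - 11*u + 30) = u^2 - 11*u + 30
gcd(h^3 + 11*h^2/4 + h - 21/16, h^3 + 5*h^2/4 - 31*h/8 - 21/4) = h^2 + 13*h/4 + 21/8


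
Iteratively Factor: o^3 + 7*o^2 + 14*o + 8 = (o + 1)*(o^2 + 6*o + 8) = (o + 1)*(o + 2)*(o + 4)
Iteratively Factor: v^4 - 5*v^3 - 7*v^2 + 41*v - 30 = (v + 3)*(v^3 - 8*v^2 + 17*v - 10) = (v - 2)*(v + 3)*(v^2 - 6*v + 5) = (v - 5)*(v - 2)*(v + 3)*(v - 1)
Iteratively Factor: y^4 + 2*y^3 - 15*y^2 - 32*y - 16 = (y + 4)*(y^3 - 2*y^2 - 7*y - 4) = (y + 1)*(y + 4)*(y^2 - 3*y - 4) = (y - 4)*(y + 1)*(y + 4)*(y + 1)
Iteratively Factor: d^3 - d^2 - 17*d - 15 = (d - 5)*(d^2 + 4*d + 3) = (d - 5)*(d + 1)*(d + 3)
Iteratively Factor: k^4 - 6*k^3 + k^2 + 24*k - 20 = (k - 5)*(k^3 - k^2 - 4*k + 4) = (k - 5)*(k - 1)*(k^2 - 4) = (k - 5)*(k - 1)*(k + 2)*(k - 2)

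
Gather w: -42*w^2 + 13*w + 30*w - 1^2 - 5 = -42*w^2 + 43*w - 6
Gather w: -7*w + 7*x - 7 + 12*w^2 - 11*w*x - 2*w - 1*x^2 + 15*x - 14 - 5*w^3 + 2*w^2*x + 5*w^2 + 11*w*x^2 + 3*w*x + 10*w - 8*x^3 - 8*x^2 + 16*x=-5*w^3 + w^2*(2*x + 17) + w*(11*x^2 - 8*x + 1) - 8*x^3 - 9*x^2 + 38*x - 21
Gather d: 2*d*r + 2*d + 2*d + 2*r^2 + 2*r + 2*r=d*(2*r + 4) + 2*r^2 + 4*r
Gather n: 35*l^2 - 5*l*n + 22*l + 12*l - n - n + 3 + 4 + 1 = 35*l^2 + 34*l + n*(-5*l - 2) + 8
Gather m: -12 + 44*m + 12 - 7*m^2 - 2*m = -7*m^2 + 42*m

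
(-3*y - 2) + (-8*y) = -11*y - 2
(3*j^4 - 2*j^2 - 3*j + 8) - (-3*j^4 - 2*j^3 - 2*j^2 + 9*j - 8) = 6*j^4 + 2*j^3 - 12*j + 16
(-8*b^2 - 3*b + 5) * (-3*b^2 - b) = 24*b^4 + 17*b^3 - 12*b^2 - 5*b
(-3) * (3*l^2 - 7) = 21 - 9*l^2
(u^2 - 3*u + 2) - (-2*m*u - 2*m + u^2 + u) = 2*m*u + 2*m - 4*u + 2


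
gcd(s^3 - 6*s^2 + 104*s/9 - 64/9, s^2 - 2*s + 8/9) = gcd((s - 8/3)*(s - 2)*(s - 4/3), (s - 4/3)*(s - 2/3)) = s - 4/3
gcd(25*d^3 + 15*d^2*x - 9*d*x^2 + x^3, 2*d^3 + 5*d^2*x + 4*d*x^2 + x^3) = d + x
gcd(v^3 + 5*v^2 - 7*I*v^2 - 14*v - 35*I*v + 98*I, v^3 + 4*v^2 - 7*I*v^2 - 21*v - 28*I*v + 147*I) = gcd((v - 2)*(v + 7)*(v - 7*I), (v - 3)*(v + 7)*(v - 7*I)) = v^2 + v*(7 - 7*I) - 49*I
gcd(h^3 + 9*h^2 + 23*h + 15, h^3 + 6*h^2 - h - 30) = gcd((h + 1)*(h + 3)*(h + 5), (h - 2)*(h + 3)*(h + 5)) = h^2 + 8*h + 15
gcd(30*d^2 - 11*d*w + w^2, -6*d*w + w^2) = -6*d + w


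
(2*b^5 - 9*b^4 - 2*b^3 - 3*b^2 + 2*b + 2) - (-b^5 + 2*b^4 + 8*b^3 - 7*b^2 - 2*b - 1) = 3*b^5 - 11*b^4 - 10*b^3 + 4*b^2 + 4*b + 3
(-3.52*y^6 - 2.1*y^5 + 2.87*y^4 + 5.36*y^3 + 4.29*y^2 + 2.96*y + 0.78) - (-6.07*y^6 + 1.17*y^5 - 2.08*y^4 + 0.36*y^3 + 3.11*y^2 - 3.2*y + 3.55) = 2.55*y^6 - 3.27*y^5 + 4.95*y^4 + 5.0*y^3 + 1.18*y^2 + 6.16*y - 2.77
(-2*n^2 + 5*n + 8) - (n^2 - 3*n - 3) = -3*n^2 + 8*n + 11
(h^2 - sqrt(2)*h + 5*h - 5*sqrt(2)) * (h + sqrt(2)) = h^3 + 5*h^2 - 2*h - 10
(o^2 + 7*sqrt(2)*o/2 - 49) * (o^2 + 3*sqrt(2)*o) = o^4 + 13*sqrt(2)*o^3/2 - 28*o^2 - 147*sqrt(2)*o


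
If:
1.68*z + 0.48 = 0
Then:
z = -0.29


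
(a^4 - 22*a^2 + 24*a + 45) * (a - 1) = a^5 - a^4 - 22*a^3 + 46*a^2 + 21*a - 45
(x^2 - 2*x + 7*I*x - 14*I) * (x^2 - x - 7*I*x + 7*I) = x^4 - 3*x^3 + 51*x^2 - 147*x + 98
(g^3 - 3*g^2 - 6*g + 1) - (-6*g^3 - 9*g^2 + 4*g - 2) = 7*g^3 + 6*g^2 - 10*g + 3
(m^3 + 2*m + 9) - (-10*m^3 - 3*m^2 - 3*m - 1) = 11*m^3 + 3*m^2 + 5*m + 10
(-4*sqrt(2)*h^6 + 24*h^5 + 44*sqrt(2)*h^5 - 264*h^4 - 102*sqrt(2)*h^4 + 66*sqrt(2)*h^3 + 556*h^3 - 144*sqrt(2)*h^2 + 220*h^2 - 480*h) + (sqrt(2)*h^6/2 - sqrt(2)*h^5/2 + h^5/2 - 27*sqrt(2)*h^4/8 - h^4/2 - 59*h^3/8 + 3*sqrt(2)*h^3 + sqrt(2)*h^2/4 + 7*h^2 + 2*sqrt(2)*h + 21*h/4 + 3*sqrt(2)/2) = -7*sqrt(2)*h^6/2 + 49*h^5/2 + 87*sqrt(2)*h^5/2 - 529*h^4/2 - 843*sqrt(2)*h^4/8 + 69*sqrt(2)*h^3 + 4389*h^3/8 - 575*sqrt(2)*h^2/4 + 227*h^2 - 1899*h/4 + 2*sqrt(2)*h + 3*sqrt(2)/2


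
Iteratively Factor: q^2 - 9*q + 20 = (q - 4)*(q - 5)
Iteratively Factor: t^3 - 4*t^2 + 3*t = (t - 3)*(t^2 - t) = t*(t - 3)*(t - 1)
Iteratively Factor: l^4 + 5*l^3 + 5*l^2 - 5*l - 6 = (l + 2)*(l^3 + 3*l^2 - l - 3) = (l - 1)*(l + 2)*(l^2 + 4*l + 3) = (l - 1)*(l + 2)*(l + 3)*(l + 1)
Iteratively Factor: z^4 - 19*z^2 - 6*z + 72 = (z - 4)*(z^3 + 4*z^2 - 3*z - 18) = (z - 4)*(z + 3)*(z^2 + z - 6) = (z - 4)*(z - 2)*(z + 3)*(z + 3)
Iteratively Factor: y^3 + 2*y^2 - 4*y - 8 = (y + 2)*(y^2 - 4) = (y - 2)*(y + 2)*(y + 2)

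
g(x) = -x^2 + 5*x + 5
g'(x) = 5 - 2*x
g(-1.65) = -5.97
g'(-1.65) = 8.30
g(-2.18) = -10.65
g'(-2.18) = 9.36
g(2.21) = 11.17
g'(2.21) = 0.58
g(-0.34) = 3.18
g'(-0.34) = 5.68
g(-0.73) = 0.82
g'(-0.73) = 6.46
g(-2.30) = -11.79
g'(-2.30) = 9.60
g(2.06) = 11.06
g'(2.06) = 0.88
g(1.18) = 9.51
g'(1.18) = 2.64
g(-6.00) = -61.00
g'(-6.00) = 17.00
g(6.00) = -1.00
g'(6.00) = -7.00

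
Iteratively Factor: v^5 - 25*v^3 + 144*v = (v - 3)*(v^4 + 3*v^3 - 16*v^2 - 48*v) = (v - 4)*(v - 3)*(v^3 + 7*v^2 + 12*v) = (v - 4)*(v - 3)*(v + 4)*(v^2 + 3*v) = (v - 4)*(v - 3)*(v + 3)*(v + 4)*(v)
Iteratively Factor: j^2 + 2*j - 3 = (j + 3)*(j - 1)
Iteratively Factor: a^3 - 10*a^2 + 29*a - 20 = (a - 5)*(a^2 - 5*a + 4) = (a - 5)*(a - 1)*(a - 4)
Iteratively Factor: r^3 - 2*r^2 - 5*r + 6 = (r - 3)*(r^2 + r - 2) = (r - 3)*(r - 1)*(r + 2)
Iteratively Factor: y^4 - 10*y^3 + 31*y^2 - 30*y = (y - 5)*(y^3 - 5*y^2 + 6*y) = (y - 5)*(y - 2)*(y^2 - 3*y) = y*(y - 5)*(y - 2)*(y - 3)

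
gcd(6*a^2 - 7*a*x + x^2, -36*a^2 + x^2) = -6*a + x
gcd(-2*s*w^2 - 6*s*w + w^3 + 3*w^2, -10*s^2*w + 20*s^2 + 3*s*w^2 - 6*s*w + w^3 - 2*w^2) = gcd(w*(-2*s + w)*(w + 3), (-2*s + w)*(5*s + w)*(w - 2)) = 2*s - w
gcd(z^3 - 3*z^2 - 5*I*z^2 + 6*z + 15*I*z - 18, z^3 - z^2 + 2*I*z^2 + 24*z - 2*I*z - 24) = 1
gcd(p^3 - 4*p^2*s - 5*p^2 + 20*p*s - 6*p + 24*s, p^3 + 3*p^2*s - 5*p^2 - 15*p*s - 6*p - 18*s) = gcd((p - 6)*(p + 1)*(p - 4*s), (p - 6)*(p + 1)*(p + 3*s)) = p^2 - 5*p - 6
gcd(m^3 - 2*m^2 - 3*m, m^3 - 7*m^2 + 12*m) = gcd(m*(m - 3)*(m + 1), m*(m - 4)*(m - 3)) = m^2 - 3*m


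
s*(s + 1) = s^2 + s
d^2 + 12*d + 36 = (d + 6)^2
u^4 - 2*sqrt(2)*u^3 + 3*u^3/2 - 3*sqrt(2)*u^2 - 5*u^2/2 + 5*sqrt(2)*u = u*(u - 1)*(u + 5/2)*(u - 2*sqrt(2))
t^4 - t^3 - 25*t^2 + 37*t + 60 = (t - 4)*(t - 3)*(t + 1)*(t + 5)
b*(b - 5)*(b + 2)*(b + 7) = b^4 + 4*b^3 - 31*b^2 - 70*b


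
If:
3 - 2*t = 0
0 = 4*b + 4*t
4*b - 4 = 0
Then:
No Solution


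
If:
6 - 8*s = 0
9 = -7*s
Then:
No Solution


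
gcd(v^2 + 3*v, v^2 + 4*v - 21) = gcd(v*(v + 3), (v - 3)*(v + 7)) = 1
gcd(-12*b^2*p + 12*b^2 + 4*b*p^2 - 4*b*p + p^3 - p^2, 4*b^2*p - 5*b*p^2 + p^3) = 1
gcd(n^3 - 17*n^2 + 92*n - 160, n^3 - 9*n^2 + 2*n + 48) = n - 8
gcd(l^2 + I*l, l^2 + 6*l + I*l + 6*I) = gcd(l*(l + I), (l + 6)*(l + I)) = l + I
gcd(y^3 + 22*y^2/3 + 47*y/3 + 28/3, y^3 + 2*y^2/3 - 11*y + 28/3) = y + 4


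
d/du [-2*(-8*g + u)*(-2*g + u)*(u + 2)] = -32*g^2 + 40*g*u + 40*g - 6*u^2 - 8*u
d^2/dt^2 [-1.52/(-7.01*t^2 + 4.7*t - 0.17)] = (-149.385904*t^2 + 100.15888*t + 1.52*(14.02*t - 4.7)*(28.04*t - 9.4) - 3.622768)/(7.01*t^2 - 4.7*t + 0.17)^3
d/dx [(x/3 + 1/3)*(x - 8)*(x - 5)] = x^2 - 8*x + 9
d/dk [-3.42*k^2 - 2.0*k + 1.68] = -6.84*k - 2.0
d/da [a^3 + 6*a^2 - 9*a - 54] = 3*a^2 + 12*a - 9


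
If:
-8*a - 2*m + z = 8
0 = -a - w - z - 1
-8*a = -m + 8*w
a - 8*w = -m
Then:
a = 0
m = -72/17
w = -9/17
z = -8/17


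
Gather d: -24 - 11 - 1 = -36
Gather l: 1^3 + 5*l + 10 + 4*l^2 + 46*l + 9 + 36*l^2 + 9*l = 40*l^2 + 60*l + 20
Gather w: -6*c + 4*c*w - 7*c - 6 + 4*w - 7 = -13*c + w*(4*c + 4) - 13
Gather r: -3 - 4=-7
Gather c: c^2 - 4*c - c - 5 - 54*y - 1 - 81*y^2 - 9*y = c^2 - 5*c - 81*y^2 - 63*y - 6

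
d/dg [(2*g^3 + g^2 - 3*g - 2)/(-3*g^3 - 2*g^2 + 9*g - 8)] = (-g^4 + 18*g^3 - 63*g^2 - 24*g + 42)/(9*g^6 + 12*g^5 - 50*g^4 + 12*g^3 + 113*g^2 - 144*g + 64)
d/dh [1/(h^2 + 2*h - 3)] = 2*(-h - 1)/(h^2 + 2*h - 3)^2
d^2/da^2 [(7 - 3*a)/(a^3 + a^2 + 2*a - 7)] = 2*(-(3*a - 7)*(3*a^2 + 2*a + 2)^2 + (9*a^2 + 6*a + (3*a - 7)*(3*a + 1) + 6)*(a^3 + a^2 + 2*a - 7))/(a^3 + a^2 + 2*a - 7)^3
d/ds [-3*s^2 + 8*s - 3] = 8 - 6*s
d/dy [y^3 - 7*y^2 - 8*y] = 3*y^2 - 14*y - 8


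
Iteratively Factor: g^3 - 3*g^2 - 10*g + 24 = (g + 3)*(g^2 - 6*g + 8) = (g - 2)*(g + 3)*(g - 4)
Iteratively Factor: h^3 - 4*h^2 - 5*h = (h)*(h^2 - 4*h - 5) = h*(h - 5)*(h + 1)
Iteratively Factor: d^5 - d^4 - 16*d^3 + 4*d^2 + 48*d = (d + 3)*(d^4 - 4*d^3 - 4*d^2 + 16*d) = (d - 4)*(d + 3)*(d^3 - 4*d) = d*(d - 4)*(d + 3)*(d^2 - 4) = d*(d - 4)*(d - 2)*(d + 3)*(d + 2)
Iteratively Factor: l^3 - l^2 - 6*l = (l + 2)*(l^2 - 3*l) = l*(l + 2)*(l - 3)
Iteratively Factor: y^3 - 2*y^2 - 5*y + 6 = (y - 1)*(y^2 - y - 6) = (y - 3)*(y - 1)*(y + 2)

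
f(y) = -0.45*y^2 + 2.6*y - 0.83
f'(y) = 2.6 - 0.9*y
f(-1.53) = -5.86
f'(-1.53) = 3.98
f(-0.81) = -3.23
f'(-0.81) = 3.33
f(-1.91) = -7.44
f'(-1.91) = 4.32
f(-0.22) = -1.42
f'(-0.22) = 2.80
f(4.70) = 1.45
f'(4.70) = -1.63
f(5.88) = -1.10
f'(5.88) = -2.69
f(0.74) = 0.85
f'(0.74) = 1.93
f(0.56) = 0.48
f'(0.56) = 2.10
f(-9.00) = -60.68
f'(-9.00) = 10.70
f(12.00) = -34.43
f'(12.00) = -8.20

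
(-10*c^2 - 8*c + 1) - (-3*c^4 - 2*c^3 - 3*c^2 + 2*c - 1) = 3*c^4 + 2*c^3 - 7*c^2 - 10*c + 2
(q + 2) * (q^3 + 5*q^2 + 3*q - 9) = q^4 + 7*q^3 + 13*q^2 - 3*q - 18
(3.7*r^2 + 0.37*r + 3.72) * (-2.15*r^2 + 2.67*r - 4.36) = -7.955*r^4 + 9.0835*r^3 - 23.1421*r^2 + 8.3192*r - 16.2192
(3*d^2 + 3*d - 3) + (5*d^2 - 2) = 8*d^2 + 3*d - 5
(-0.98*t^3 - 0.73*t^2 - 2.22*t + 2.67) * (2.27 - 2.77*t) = 2.7146*t^4 - 0.2025*t^3 + 4.4923*t^2 - 12.4353*t + 6.0609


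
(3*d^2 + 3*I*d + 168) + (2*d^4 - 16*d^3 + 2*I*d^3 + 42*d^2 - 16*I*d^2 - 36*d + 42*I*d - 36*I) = 2*d^4 - 16*d^3 + 2*I*d^3 + 45*d^2 - 16*I*d^2 - 36*d + 45*I*d + 168 - 36*I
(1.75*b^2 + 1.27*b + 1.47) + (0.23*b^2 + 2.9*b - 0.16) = 1.98*b^2 + 4.17*b + 1.31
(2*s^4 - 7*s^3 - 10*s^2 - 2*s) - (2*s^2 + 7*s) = 2*s^4 - 7*s^3 - 12*s^2 - 9*s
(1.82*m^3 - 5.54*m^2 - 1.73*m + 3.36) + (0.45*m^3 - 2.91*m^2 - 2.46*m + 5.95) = 2.27*m^3 - 8.45*m^2 - 4.19*m + 9.31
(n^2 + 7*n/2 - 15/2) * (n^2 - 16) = n^4 + 7*n^3/2 - 47*n^2/2 - 56*n + 120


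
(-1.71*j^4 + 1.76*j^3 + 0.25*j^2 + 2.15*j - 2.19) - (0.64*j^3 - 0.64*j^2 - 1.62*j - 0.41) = -1.71*j^4 + 1.12*j^3 + 0.89*j^2 + 3.77*j - 1.78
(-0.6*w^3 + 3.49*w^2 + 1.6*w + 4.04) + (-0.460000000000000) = -0.6*w^3 + 3.49*w^2 + 1.6*w + 3.58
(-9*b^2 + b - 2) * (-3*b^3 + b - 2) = 27*b^5 - 3*b^4 - 3*b^3 + 19*b^2 - 4*b + 4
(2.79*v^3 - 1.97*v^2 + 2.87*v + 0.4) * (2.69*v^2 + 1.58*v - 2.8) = 7.5051*v^5 - 0.8911*v^4 - 3.2043*v^3 + 11.1266*v^2 - 7.404*v - 1.12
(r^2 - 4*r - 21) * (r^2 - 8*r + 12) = r^4 - 12*r^3 + 23*r^2 + 120*r - 252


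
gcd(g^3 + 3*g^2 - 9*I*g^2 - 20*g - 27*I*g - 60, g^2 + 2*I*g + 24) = g - 4*I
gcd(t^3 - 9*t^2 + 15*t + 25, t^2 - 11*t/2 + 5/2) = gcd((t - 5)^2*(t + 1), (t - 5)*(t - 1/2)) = t - 5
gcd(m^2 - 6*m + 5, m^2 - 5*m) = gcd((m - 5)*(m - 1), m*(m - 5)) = m - 5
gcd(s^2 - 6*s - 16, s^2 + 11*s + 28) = 1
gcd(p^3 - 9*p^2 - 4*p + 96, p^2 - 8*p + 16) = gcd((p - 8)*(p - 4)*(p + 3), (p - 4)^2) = p - 4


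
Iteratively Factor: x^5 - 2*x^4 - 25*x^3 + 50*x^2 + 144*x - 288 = (x - 2)*(x^4 - 25*x^2 + 144) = (x - 4)*(x - 2)*(x^3 + 4*x^2 - 9*x - 36) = (x - 4)*(x - 3)*(x - 2)*(x^2 + 7*x + 12) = (x - 4)*(x - 3)*(x - 2)*(x + 3)*(x + 4)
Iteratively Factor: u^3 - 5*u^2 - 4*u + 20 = (u - 2)*(u^2 - 3*u - 10) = (u - 2)*(u + 2)*(u - 5)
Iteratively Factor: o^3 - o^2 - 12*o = (o + 3)*(o^2 - 4*o) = o*(o + 3)*(o - 4)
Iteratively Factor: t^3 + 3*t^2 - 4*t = (t + 4)*(t^2 - t) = (t - 1)*(t + 4)*(t)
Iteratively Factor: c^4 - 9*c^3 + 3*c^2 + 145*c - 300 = (c - 5)*(c^3 - 4*c^2 - 17*c + 60) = (c - 5)^2*(c^2 + c - 12) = (c - 5)^2*(c - 3)*(c + 4)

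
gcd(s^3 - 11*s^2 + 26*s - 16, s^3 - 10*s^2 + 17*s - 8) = s^2 - 9*s + 8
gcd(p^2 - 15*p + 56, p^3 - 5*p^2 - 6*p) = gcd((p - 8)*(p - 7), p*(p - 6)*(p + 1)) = 1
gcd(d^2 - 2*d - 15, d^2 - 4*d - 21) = d + 3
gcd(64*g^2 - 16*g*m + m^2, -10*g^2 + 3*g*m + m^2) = 1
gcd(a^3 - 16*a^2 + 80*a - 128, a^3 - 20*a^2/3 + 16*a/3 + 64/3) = a^2 - 8*a + 16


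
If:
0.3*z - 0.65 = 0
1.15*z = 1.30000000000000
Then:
No Solution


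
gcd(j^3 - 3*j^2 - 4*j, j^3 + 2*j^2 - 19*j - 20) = j^2 - 3*j - 4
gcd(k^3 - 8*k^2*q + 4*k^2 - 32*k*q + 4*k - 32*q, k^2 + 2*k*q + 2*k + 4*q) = k + 2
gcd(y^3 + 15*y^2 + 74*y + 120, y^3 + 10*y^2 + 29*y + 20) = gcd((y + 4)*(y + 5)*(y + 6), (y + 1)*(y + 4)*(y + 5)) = y^2 + 9*y + 20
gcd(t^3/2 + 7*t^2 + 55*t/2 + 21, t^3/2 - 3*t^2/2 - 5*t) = 1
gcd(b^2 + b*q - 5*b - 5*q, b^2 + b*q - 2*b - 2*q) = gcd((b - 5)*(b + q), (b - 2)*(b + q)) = b + q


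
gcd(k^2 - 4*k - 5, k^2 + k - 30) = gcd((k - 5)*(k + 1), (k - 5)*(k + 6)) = k - 5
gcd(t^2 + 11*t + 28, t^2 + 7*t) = t + 7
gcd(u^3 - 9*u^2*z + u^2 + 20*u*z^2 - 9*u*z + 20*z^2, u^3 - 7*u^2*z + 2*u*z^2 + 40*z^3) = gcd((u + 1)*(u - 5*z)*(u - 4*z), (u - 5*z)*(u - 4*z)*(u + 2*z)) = u^2 - 9*u*z + 20*z^2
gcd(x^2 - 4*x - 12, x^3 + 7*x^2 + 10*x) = x + 2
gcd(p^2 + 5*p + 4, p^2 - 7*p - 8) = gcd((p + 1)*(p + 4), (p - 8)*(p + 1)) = p + 1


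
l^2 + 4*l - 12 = (l - 2)*(l + 6)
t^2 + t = t*(t + 1)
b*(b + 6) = b^2 + 6*b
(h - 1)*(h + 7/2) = h^2 + 5*h/2 - 7/2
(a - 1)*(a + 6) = a^2 + 5*a - 6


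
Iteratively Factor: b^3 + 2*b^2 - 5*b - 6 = (b + 3)*(b^2 - b - 2) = (b + 1)*(b + 3)*(b - 2)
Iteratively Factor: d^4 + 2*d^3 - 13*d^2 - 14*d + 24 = (d - 1)*(d^3 + 3*d^2 - 10*d - 24) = (d - 1)*(d + 2)*(d^2 + d - 12) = (d - 3)*(d - 1)*(d + 2)*(d + 4)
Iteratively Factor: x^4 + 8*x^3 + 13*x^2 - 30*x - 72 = (x + 3)*(x^3 + 5*x^2 - 2*x - 24) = (x + 3)*(x + 4)*(x^2 + x - 6) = (x + 3)^2*(x + 4)*(x - 2)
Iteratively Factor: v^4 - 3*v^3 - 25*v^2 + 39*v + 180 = (v - 4)*(v^3 + v^2 - 21*v - 45) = (v - 4)*(v + 3)*(v^2 - 2*v - 15) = (v - 5)*(v - 4)*(v + 3)*(v + 3)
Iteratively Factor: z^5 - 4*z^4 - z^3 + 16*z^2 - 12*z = (z)*(z^4 - 4*z^3 - z^2 + 16*z - 12) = z*(z - 2)*(z^3 - 2*z^2 - 5*z + 6) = z*(z - 3)*(z - 2)*(z^2 + z - 2) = z*(z - 3)*(z - 2)*(z - 1)*(z + 2)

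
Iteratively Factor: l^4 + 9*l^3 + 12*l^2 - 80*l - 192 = (l + 4)*(l^3 + 5*l^2 - 8*l - 48) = (l - 3)*(l + 4)*(l^2 + 8*l + 16) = (l - 3)*(l + 4)^2*(l + 4)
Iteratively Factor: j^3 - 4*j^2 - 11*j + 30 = (j - 5)*(j^2 + j - 6) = (j - 5)*(j - 2)*(j + 3)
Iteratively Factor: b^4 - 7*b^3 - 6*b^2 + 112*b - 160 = (b - 2)*(b^3 - 5*b^2 - 16*b + 80) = (b - 2)*(b + 4)*(b^2 - 9*b + 20) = (b - 5)*(b - 2)*(b + 4)*(b - 4)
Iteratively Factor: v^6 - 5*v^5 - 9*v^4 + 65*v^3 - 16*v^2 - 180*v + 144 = (v + 3)*(v^5 - 8*v^4 + 15*v^3 + 20*v^2 - 76*v + 48) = (v - 2)*(v + 3)*(v^4 - 6*v^3 + 3*v^2 + 26*v - 24) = (v - 3)*(v - 2)*(v + 3)*(v^3 - 3*v^2 - 6*v + 8) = (v - 3)*(v - 2)*(v + 2)*(v + 3)*(v^2 - 5*v + 4) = (v - 4)*(v - 3)*(v - 2)*(v + 2)*(v + 3)*(v - 1)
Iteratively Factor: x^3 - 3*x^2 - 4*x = (x + 1)*(x^2 - 4*x) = x*(x + 1)*(x - 4)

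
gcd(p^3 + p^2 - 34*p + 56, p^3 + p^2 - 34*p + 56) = p^3 + p^2 - 34*p + 56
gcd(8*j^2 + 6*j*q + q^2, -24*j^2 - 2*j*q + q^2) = 4*j + q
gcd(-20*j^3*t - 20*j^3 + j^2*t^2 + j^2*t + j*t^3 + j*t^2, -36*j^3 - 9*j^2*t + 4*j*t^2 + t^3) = 1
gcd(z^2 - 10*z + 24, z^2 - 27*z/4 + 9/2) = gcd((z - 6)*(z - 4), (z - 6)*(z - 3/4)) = z - 6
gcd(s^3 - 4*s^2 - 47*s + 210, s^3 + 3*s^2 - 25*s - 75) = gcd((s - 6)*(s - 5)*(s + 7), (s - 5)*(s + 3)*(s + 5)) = s - 5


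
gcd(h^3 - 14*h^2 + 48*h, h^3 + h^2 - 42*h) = h^2 - 6*h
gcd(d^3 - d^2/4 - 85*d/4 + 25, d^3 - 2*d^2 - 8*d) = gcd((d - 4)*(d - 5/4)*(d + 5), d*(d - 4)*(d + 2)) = d - 4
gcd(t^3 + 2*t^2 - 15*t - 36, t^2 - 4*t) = t - 4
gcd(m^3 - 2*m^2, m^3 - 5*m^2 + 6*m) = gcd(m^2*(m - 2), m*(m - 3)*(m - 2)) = m^2 - 2*m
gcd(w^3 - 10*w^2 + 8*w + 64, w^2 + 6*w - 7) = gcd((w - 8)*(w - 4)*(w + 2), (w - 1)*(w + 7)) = 1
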